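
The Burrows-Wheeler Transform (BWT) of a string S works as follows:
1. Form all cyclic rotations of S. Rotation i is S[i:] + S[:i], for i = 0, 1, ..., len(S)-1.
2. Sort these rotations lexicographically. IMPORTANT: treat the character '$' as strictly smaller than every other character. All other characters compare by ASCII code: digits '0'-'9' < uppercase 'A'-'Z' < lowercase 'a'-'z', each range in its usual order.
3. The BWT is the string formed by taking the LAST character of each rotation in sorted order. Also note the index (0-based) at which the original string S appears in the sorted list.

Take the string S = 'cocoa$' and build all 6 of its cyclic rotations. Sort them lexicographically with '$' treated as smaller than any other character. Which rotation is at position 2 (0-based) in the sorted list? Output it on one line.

Answer: coa$co

Derivation:
All 6 rotations (rotation i = S[i:]+S[:i]):
  rot[0] = cocoa$
  rot[1] = ocoa$c
  rot[2] = coa$co
  rot[3] = oa$coc
  rot[4] = a$coco
  rot[5] = $cocoa
Sorted (with $ < everything):
  sorted[0] = $cocoa
  sorted[1] = a$coco
  sorted[2] = coa$co
  sorted[3] = cocoa$
  sorted[4] = oa$coc
  sorted[5] = ocoa$c
sorted[2] = coa$co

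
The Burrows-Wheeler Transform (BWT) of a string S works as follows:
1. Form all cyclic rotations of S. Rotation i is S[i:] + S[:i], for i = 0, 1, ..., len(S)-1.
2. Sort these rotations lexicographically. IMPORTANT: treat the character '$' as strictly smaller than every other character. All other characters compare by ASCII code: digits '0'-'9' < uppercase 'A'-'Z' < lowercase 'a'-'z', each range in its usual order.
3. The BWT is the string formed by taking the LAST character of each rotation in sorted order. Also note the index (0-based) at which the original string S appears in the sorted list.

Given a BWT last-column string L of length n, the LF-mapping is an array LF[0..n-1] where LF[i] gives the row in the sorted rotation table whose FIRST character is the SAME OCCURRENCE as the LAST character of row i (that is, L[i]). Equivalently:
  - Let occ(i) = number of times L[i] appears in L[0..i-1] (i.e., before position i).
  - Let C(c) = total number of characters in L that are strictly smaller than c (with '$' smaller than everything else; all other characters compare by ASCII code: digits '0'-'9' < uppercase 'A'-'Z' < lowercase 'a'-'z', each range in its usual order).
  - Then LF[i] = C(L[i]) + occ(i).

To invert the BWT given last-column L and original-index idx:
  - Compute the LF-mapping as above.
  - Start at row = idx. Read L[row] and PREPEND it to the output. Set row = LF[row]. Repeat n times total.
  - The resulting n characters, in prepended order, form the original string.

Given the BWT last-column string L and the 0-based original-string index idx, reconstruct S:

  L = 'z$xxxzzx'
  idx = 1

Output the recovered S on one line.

LF mapping: 5 0 1 2 3 6 7 4
Walk LF starting at row 1, prepending L[row]:
  step 1: row=1, L[1]='$', prepend. Next row=LF[1]=0
  step 2: row=0, L[0]='z', prepend. Next row=LF[0]=5
  step 3: row=5, L[5]='z', prepend. Next row=LF[5]=6
  step 4: row=6, L[6]='z', prepend. Next row=LF[6]=7
  step 5: row=7, L[7]='x', prepend. Next row=LF[7]=4
  step 6: row=4, L[4]='x', prepend. Next row=LF[4]=3
  step 7: row=3, L[3]='x', prepend. Next row=LF[3]=2
  step 8: row=2, L[2]='x', prepend. Next row=LF[2]=1
Reversed output: xxxxzzz$

Answer: xxxxzzz$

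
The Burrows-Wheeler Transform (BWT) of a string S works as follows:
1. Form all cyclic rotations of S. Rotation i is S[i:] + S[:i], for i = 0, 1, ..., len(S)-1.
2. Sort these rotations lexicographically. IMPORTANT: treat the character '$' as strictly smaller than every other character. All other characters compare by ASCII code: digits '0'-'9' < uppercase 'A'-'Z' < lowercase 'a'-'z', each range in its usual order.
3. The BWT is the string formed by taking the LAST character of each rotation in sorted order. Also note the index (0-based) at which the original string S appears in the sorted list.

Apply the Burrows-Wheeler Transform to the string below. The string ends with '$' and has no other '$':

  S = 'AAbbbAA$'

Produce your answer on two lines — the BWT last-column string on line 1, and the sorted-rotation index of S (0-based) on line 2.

Answer: AAb$AbbA
3

Derivation:
All 8 rotations (rotation i = S[i:]+S[:i]):
  rot[0] = AAbbbAA$
  rot[1] = AbbbAA$A
  rot[2] = bbbAA$AA
  rot[3] = bbAA$AAb
  rot[4] = bAA$AAbb
  rot[5] = AA$AAbbb
  rot[6] = A$AAbbbA
  rot[7] = $AAbbbAA
Sorted (with $ < everything):
  sorted[0] = $AAbbbAA  (last char: 'A')
  sorted[1] = A$AAbbbA  (last char: 'A')
  sorted[2] = AA$AAbbb  (last char: 'b')
  sorted[3] = AAbbbAA$  (last char: '$')
  sorted[4] = AbbbAA$A  (last char: 'A')
  sorted[5] = bAA$AAbb  (last char: 'b')
  sorted[6] = bbAA$AAb  (last char: 'b')
  sorted[7] = bbbAA$AA  (last char: 'A')
Last column: AAb$AbbA
Original string S is at sorted index 3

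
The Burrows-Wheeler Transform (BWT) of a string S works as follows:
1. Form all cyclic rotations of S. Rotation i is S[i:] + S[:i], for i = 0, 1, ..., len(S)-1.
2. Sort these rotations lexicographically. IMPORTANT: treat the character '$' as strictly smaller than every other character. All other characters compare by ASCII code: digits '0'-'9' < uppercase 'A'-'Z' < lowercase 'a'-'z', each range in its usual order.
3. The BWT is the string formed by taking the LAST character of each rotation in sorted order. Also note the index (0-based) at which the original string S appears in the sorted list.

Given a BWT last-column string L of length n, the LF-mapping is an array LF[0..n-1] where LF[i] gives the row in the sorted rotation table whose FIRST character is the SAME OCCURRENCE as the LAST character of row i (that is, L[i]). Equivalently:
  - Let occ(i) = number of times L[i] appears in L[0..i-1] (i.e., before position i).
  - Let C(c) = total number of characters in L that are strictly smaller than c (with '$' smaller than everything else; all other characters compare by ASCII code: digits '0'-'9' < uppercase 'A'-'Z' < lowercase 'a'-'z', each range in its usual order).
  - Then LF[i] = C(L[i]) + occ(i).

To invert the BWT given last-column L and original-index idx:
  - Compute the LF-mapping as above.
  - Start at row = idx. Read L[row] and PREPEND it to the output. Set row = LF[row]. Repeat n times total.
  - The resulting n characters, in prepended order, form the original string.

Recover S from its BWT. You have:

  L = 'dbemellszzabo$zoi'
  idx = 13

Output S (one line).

LF mapping: 4 2 5 10 6 8 9 13 14 15 1 3 11 0 16 12 7
Walk LF starting at row 13, prepending L[row]:
  step 1: row=13, L[13]='$', prepend. Next row=LF[13]=0
  step 2: row=0, L[0]='d', prepend. Next row=LF[0]=4
  step 3: row=4, L[4]='e', prepend. Next row=LF[4]=6
  step 4: row=6, L[6]='l', prepend. Next row=LF[6]=9
  step 5: row=9, L[9]='z', prepend. Next row=LF[9]=15
  step 6: row=15, L[15]='o', prepend. Next row=LF[15]=12
  step 7: row=12, L[12]='o', prepend. Next row=LF[12]=11
  step 8: row=11, L[11]='b', prepend. Next row=LF[11]=3
  step 9: row=3, L[3]='m', prepend. Next row=LF[3]=10
  step 10: row=10, L[10]='a', prepend. Next row=LF[10]=1
  step 11: row=1, L[1]='b', prepend. Next row=LF[1]=2
  step 12: row=2, L[2]='e', prepend. Next row=LF[2]=5
  step 13: row=5, L[5]='l', prepend. Next row=LF[5]=8
  step 14: row=8, L[8]='z', prepend. Next row=LF[8]=14
  step 15: row=14, L[14]='z', prepend. Next row=LF[14]=16
  step 16: row=16, L[16]='i', prepend. Next row=LF[16]=7
  step 17: row=7, L[7]='s', prepend. Next row=LF[7]=13
Reversed output: sizzlebamboozled$

Answer: sizzlebamboozled$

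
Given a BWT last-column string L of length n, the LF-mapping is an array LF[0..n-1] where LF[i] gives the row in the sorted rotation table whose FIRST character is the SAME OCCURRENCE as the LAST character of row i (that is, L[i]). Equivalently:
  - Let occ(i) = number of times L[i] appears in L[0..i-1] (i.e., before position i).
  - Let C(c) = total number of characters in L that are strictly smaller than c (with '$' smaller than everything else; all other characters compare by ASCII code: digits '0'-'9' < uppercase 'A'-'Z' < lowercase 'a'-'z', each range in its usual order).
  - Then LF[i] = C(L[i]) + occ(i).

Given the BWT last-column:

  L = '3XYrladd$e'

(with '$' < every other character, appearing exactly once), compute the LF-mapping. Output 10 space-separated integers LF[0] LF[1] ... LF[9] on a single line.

Char counts: '$':1, '3':1, 'X':1, 'Y':1, 'a':1, 'd':2, 'e':1, 'l':1, 'r':1
C (first-col start): C('$')=0, C('3')=1, C('X')=2, C('Y')=3, C('a')=4, C('d')=5, C('e')=7, C('l')=8, C('r')=9
L[0]='3': occ=0, LF[0]=C('3')+0=1+0=1
L[1]='X': occ=0, LF[1]=C('X')+0=2+0=2
L[2]='Y': occ=0, LF[2]=C('Y')+0=3+0=3
L[3]='r': occ=0, LF[3]=C('r')+0=9+0=9
L[4]='l': occ=0, LF[4]=C('l')+0=8+0=8
L[5]='a': occ=0, LF[5]=C('a')+0=4+0=4
L[6]='d': occ=0, LF[6]=C('d')+0=5+0=5
L[7]='d': occ=1, LF[7]=C('d')+1=5+1=6
L[8]='$': occ=0, LF[8]=C('$')+0=0+0=0
L[9]='e': occ=0, LF[9]=C('e')+0=7+0=7

Answer: 1 2 3 9 8 4 5 6 0 7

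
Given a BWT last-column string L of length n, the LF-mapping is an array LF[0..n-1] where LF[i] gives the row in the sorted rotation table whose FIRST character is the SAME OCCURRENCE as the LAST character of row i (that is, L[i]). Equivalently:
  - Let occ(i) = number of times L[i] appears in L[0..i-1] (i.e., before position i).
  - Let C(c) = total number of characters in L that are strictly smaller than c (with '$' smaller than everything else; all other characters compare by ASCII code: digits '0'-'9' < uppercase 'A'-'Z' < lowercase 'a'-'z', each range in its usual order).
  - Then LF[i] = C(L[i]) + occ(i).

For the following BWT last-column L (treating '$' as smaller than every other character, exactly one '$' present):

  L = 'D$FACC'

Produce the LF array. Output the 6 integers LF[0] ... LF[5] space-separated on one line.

Char counts: '$':1, 'A':1, 'C':2, 'D':1, 'F':1
C (first-col start): C('$')=0, C('A')=1, C('C')=2, C('D')=4, C('F')=5
L[0]='D': occ=0, LF[0]=C('D')+0=4+0=4
L[1]='$': occ=0, LF[1]=C('$')+0=0+0=0
L[2]='F': occ=0, LF[2]=C('F')+0=5+0=5
L[3]='A': occ=0, LF[3]=C('A')+0=1+0=1
L[4]='C': occ=0, LF[4]=C('C')+0=2+0=2
L[5]='C': occ=1, LF[5]=C('C')+1=2+1=3

Answer: 4 0 5 1 2 3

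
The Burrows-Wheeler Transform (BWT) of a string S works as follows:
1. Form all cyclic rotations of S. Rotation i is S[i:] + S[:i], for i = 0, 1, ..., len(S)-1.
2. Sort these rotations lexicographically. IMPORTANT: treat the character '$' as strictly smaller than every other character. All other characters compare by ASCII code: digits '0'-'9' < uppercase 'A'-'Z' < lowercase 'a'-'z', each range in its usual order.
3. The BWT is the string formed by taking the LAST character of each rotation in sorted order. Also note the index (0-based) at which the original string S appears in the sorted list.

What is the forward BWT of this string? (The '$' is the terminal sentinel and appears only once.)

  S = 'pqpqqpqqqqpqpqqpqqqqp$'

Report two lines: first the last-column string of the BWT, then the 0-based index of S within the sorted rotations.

All 22 rotations (rotation i = S[i:]+S[:i]):
  rot[0] = pqpqqpqqqqpqpqqpqqqqp$
  rot[1] = qpqqpqqqqpqpqqpqqqqp$p
  rot[2] = pqqpqqqqpqpqqpqqqqp$pq
  rot[3] = qqpqqqqpqpqqpqqqqp$pqp
  rot[4] = qpqqqqpqpqqpqqqqp$pqpq
  rot[5] = pqqqqpqpqqpqqqqp$pqpqq
  rot[6] = qqqqpqpqqpqqqqp$pqpqqp
  rot[7] = qqqpqpqqpqqqqp$pqpqqpq
  rot[8] = qqpqpqqpqqqqp$pqpqqpqq
  rot[9] = qpqpqqpqqqqp$pqpqqpqqq
  rot[10] = pqpqqpqqqqp$pqpqqpqqqq
  rot[11] = qpqqpqqqqp$pqpqqpqqqqp
  rot[12] = pqqpqqqqp$pqpqqpqqqqpq
  rot[13] = qqpqqqqp$pqpqqpqqqqpqp
  rot[14] = qpqqqqp$pqpqqpqqqqpqpq
  rot[15] = pqqqqp$pqpqqpqqqqpqpqq
  rot[16] = qqqqp$pqpqqpqqqqpqpqqp
  rot[17] = qqqp$pqpqqpqqqqpqpqqpq
  rot[18] = qqp$pqpqqpqqqqpqpqqpqq
  rot[19] = qp$pqpqqpqqqqpqpqqpqqq
  rot[20] = p$pqpqqpqqqqpqpqqpqqqq
  rot[21] = $pqpqqpqqqqpqpqqpqqqqp
Sorted (with $ < everything):
  sorted[0] = $pqpqqpqqqqpqpqqpqqqqp  (last char: 'p')
  sorted[1] = p$pqpqqpqqqqpqpqqpqqqq  (last char: 'q')
  sorted[2] = pqpqqpqqqqp$pqpqqpqqqq  (last char: 'q')
  sorted[3] = pqpqqpqqqqpqpqqpqqqqp$  (last char: '$')
  sorted[4] = pqqpqqqqp$pqpqqpqqqqpq  (last char: 'q')
  sorted[5] = pqqpqqqqpqpqqpqqqqp$pq  (last char: 'q')
  sorted[6] = pqqqqp$pqpqqpqqqqpqpqq  (last char: 'q')
  sorted[7] = pqqqqpqpqqpqqqqp$pqpqq  (last char: 'q')
  sorted[8] = qp$pqpqqpqqqqpqpqqpqqq  (last char: 'q')
  sorted[9] = qpqpqqpqqqqp$pqpqqpqqq  (last char: 'q')
  sorted[10] = qpqqpqqqqp$pqpqqpqqqqp  (last char: 'p')
  sorted[11] = qpqqpqqqqpqpqqpqqqqp$p  (last char: 'p')
  sorted[12] = qpqqqqp$pqpqqpqqqqpqpq  (last char: 'q')
  sorted[13] = qpqqqqpqpqqpqqqqp$pqpq  (last char: 'q')
  sorted[14] = qqp$pqpqqpqqqqpqpqqpqq  (last char: 'q')
  sorted[15] = qqpqpqqpqqqqp$pqpqqpqq  (last char: 'q')
  sorted[16] = qqpqqqqp$pqpqqpqqqqpqp  (last char: 'p')
  sorted[17] = qqpqqqqpqpqqpqqqqp$pqp  (last char: 'p')
  sorted[18] = qqqp$pqpqqpqqqqpqpqqpq  (last char: 'q')
  sorted[19] = qqqpqpqqpqqqqp$pqpqqpq  (last char: 'q')
  sorted[20] = qqqqp$pqpqqpqqqqpqpqqp  (last char: 'p')
  sorted[21] = qqqqpqpqqpqqqqp$pqpqqp  (last char: 'p')
Last column: pqq$qqqqqqppqqqqppqqpp
Original string S is at sorted index 3

Answer: pqq$qqqqqqppqqqqppqqpp
3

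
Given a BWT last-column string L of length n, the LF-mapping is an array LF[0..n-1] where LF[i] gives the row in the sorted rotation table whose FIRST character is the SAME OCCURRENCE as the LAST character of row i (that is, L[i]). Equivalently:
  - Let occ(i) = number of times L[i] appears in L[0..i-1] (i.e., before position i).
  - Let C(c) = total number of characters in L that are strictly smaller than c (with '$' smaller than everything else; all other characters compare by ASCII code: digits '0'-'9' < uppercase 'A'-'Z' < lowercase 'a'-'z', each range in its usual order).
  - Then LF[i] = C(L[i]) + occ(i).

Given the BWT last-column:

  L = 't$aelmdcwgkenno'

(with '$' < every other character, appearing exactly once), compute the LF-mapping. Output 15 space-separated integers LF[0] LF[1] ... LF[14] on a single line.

Answer: 13 0 1 4 8 9 3 2 14 6 7 5 10 11 12

Derivation:
Char counts: '$':1, 'a':1, 'c':1, 'd':1, 'e':2, 'g':1, 'k':1, 'l':1, 'm':1, 'n':2, 'o':1, 't':1, 'w':1
C (first-col start): C('$')=0, C('a')=1, C('c')=2, C('d')=3, C('e')=4, C('g')=6, C('k')=7, C('l')=8, C('m')=9, C('n')=10, C('o')=12, C('t')=13, C('w')=14
L[0]='t': occ=0, LF[0]=C('t')+0=13+0=13
L[1]='$': occ=0, LF[1]=C('$')+0=0+0=0
L[2]='a': occ=0, LF[2]=C('a')+0=1+0=1
L[3]='e': occ=0, LF[3]=C('e')+0=4+0=4
L[4]='l': occ=0, LF[4]=C('l')+0=8+0=8
L[5]='m': occ=0, LF[5]=C('m')+0=9+0=9
L[6]='d': occ=0, LF[6]=C('d')+0=3+0=3
L[7]='c': occ=0, LF[7]=C('c')+0=2+0=2
L[8]='w': occ=0, LF[8]=C('w')+0=14+0=14
L[9]='g': occ=0, LF[9]=C('g')+0=6+0=6
L[10]='k': occ=0, LF[10]=C('k')+0=7+0=7
L[11]='e': occ=1, LF[11]=C('e')+1=4+1=5
L[12]='n': occ=0, LF[12]=C('n')+0=10+0=10
L[13]='n': occ=1, LF[13]=C('n')+1=10+1=11
L[14]='o': occ=0, LF[14]=C('o')+0=12+0=12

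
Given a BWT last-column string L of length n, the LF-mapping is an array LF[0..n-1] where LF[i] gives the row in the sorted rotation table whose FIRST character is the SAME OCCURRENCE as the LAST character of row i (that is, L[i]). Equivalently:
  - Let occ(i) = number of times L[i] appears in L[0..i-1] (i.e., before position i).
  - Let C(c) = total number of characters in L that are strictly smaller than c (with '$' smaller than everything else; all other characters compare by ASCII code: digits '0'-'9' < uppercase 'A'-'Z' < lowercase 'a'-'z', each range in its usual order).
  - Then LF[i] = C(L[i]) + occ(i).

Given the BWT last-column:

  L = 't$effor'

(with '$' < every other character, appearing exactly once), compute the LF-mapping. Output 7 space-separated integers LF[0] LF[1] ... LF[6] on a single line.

Answer: 6 0 1 2 3 4 5

Derivation:
Char counts: '$':1, 'e':1, 'f':2, 'o':1, 'r':1, 't':1
C (first-col start): C('$')=0, C('e')=1, C('f')=2, C('o')=4, C('r')=5, C('t')=6
L[0]='t': occ=0, LF[0]=C('t')+0=6+0=6
L[1]='$': occ=0, LF[1]=C('$')+0=0+0=0
L[2]='e': occ=0, LF[2]=C('e')+0=1+0=1
L[3]='f': occ=0, LF[3]=C('f')+0=2+0=2
L[4]='f': occ=1, LF[4]=C('f')+1=2+1=3
L[5]='o': occ=0, LF[5]=C('o')+0=4+0=4
L[6]='r': occ=0, LF[6]=C('r')+0=5+0=5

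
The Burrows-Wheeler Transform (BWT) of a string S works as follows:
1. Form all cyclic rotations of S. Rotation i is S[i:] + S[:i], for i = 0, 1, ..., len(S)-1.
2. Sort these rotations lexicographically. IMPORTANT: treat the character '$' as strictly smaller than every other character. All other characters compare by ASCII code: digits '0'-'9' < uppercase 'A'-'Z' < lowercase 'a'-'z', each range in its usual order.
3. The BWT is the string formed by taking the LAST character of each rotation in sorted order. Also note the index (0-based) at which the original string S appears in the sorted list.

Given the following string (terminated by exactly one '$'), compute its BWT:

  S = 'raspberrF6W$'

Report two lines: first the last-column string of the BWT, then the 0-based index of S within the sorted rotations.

Answer: WFr6rpbsr$ea
9

Derivation:
All 12 rotations (rotation i = S[i:]+S[:i]):
  rot[0] = raspberrF6W$
  rot[1] = aspberrF6W$r
  rot[2] = spberrF6W$ra
  rot[3] = pberrF6W$ras
  rot[4] = berrF6W$rasp
  rot[5] = errF6W$raspb
  rot[6] = rrF6W$raspbe
  rot[7] = rF6W$raspber
  rot[8] = F6W$raspberr
  rot[9] = 6W$raspberrF
  rot[10] = W$raspberrF6
  rot[11] = $raspberrF6W
Sorted (with $ < everything):
  sorted[0] = $raspberrF6W  (last char: 'W')
  sorted[1] = 6W$raspberrF  (last char: 'F')
  sorted[2] = F6W$raspberr  (last char: 'r')
  sorted[3] = W$raspberrF6  (last char: '6')
  sorted[4] = aspberrF6W$r  (last char: 'r')
  sorted[5] = berrF6W$rasp  (last char: 'p')
  sorted[6] = errF6W$raspb  (last char: 'b')
  sorted[7] = pberrF6W$ras  (last char: 's')
  sorted[8] = rF6W$raspber  (last char: 'r')
  sorted[9] = raspberrF6W$  (last char: '$')
  sorted[10] = rrF6W$raspbe  (last char: 'e')
  sorted[11] = spberrF6W$ra  (last char: 'a')
Last column: WFr6rpbsr$ea
Original string S is at sorted index 9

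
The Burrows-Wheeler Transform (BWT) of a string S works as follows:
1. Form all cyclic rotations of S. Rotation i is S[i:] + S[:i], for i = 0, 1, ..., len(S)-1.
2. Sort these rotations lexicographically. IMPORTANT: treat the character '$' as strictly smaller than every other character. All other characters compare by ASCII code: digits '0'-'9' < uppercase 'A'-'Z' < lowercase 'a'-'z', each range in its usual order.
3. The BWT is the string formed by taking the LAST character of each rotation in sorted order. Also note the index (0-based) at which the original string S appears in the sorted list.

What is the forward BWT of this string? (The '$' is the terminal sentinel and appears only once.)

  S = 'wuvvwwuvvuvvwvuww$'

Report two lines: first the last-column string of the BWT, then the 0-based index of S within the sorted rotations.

All 18 rotations (rotation i = S[i:]+S[:i]):
  rot[0] = wuvvwwuvvuvvwvuww$
  rot[1] = uvvwwuvvuvvwvuww$w
  rot[2] = vvwwuvvuvvwvuww$wu
  rot[3] = vwwuvvuvvwvuww$wuv
  rot[4] = wwuvvuvvwvuww$wuvv
  rot[5] = wuvvuvvwvuww$wuvvw
  rot[6] = uvvuvvwvuww$wuvvww
  rot[7] = vvuvvwvuww$wuvvwwu
  rot[8] = vuvvwvuww$wuvvwwuv
  rot[9] = uvvwvuww$wuvvwwuvv
  rot[10] = vvwvuww$wuvvwwuvvu
  rot[11] = vwvuww$wuvvwwuvvuv
  rot[12] = wvuww$wuvvwwuvvuvv
  rot[13] = vuww$wuvvwwuvvuvvw
  rot[14] = uww$wuvvwwuvvuvvwv
  rot[15] = ww$wuvvwwuvvuvvwvu
  rot[16] = w$wuvvwwuvvuvvwvuw
  rot[17] = $wuvvwwuvvuvvwvuww
Sorted (with $ < everything):
  sorted[0] = $wuvvwwuvvuvvwvuww  (last char: 'w')
  sorted[1] = uvvuvvwvuww$wuvvww  (last char: 'w')
  sorted[2] = uvvwvuww$wuvvwwuvv  (last char: 'v')
  sorted[3] = uvvwwuvvuvvwvuww$w  (last char: 'w')
  sorted[4] = uww$wuvvwwuvvuvvwv  (last char: 'v')
  sorted[5] = vuvvwvuww$wuvvwwuv  (last char: 'v')
  sorted[6] = vuww$wuvvwwuvvuvvw  (last char: 'w')
  sorted[7] = vvuvvwvuww$wuvvwwu  (last char: 'u')
  sorted[8] = vvwvuww$wuvvwwuvvu  (last char: 'u')
  sorted[9] = vvwwuvvuvvwvuww$wu  (last char: 'u')
  sorted[10] = vwvuww$wuvvwwuvvuv  (last char: 'v')
  sorted[11] = vwwuvvuvvwvuww$wuv  (last char: 'v')
  sorted[12] = w$wuvvwwuvvuvvwvuw  (last char: 'w')
  sorted[13] = wuvvuvvwvuww$wuvvw  (last char: 'w')
  sorted[14] = wuvvwwuvvuvvwvuww$  (last char: '$')
  sorted[15] = wvuww$wuvvwwuvvuvv  (last char: 'v')
  sorted[16] = ww$wuvvwwuvvuvvwvu  (last char: 'u')
  sorted[17] = wwuvvuvvwvuww$wuvv  (last char: 'v')
Last column: wwvwvvwuuuvvww$vuv
Original string S is at sorted index 14

Answer: wwvwvvwuuuvvww$vuv
14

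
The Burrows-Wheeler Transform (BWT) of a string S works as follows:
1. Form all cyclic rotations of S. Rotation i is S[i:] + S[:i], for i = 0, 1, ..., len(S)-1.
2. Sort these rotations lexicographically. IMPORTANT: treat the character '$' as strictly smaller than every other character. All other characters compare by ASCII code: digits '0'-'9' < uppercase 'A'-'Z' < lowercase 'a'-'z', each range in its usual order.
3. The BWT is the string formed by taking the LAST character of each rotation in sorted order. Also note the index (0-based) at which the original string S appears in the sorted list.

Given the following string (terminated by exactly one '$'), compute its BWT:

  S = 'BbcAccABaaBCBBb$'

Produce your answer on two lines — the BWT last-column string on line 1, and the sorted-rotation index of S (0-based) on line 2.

All 16 rotations (rotation i = S[i:]+S[:i]):
  rot[0] = BbcAccABaaBCBBb$
  rot[1] = bcAccABaaBCBBb$B
  rot[2] = cAccABaaBCBBb$Bb
  rot[3] = AccABaaBCBBb$Bbc
  rot[4] = ccABaaBCBBb$BbcA
  rot[5] = cABaaBCBBb$BbcAc
  rot[6] = ABaaBCBBb$BbcAcc
  rot[7] = BaaBCBBb$BbcAccA
  rot[8] = aaBCBBb$BbcAccAB
  rot[9] = aBCBBb$BbcAccABa
  rot[10] = BCBBb$BbcAccABaa
  rot[11] = CBBb$BbcAccABaaB
  rot[12] = BBb$BbcAccABaaBC
  rot[13] = Bb$BbcAccABaaBCB
  rot[14] = b$BbcAccABaaBCBB
  rot[15] = $BbcAccABaaBCBBb
Sorted (with $ < everything):
  sorted[0] = $BbcAccABaaBCBBb  (last char: 'b')
  sorted[1] = ABaaBCBBb$BbcAcc  (last char: 'c')
  sorted[2] = AccABaaBCBBb$Bbc  (last char: 'c')
  sorted[3] = BBb$BbcAccABaaBC  (last char: 'C')
  sorted[4] = BCBBb$BbcAccABaa  (last char: 'a')
  sorted[5] = BaaBCBBb$BbcAccA  (last char: 'A')
  sorted[6] = Bb$BbcAccABaaBCB  (last char: 'B')
  sorted[7] = BbcAccABaaBCBBb$  (last char: '$')
  sorted[8] = CBBb$BbcAccABaaB  (last char: 'B')
  sorted[9] = aBCBBb$BbcAccABa  (last char: 'a')
  sorted[10] = aaBCBBb$BbcAccAB  (last char: 'B')
  sorted[11] = b$BbcAccABaaBCBB  (last char: 'B')
  sorted[12] = bcAccABaaBCBBb$B  (last char: 'B')
  sorted[13] = cABaaBCBBb$BbcAc  (last char: 'c')
  sorted[14] = cAccABaaBCBBb$Bb  (last char: 'b')
  sorted[15] = ccABaaBCBBb$BbcA  (last char: 'A')
Last column: bccCaAB$BaBBBcbA
Original string S is at sorted index 7

Answer: bccCaAB$BaBBBcbA
7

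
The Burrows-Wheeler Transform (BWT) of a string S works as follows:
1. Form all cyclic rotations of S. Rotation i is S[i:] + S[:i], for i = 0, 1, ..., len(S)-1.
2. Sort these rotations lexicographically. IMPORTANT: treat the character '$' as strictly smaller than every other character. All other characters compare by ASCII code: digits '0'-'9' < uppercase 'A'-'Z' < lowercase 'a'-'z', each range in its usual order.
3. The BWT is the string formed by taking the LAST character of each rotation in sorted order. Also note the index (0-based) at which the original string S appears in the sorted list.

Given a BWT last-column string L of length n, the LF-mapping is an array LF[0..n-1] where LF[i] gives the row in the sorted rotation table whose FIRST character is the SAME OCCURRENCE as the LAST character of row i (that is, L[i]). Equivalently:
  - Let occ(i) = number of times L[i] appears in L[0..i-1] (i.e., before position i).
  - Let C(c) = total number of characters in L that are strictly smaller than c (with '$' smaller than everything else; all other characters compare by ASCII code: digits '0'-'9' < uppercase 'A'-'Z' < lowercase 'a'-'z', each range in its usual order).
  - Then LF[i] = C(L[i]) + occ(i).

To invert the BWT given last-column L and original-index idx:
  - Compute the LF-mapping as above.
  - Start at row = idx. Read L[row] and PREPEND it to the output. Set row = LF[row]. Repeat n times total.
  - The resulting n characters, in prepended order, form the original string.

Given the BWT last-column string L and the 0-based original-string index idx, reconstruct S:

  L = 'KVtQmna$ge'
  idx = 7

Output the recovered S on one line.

Answer: magnetQVK$

Derivation:
LF mapping: 1 3 9 2 7 8 4 0 6 5
Walk LF starting at row 7, prepending L[row]:
  step 1: row=7, L[7]='$', prepend. Next row=LF[7]=0
  step 2: row=0, L[0]='K', prepend. Next row=LF[0]=1
  step 3: row=1, L[1]='V', prepend. Next row=LF[1]=3
  step 4: row=3, L[3]='Q', prepend. Next row=LF[3]=2
  step 5: row=2, L[2]='t', prepend. Next row=LF[2]=9
  step 6: row=9, L[9]='e', prepend. Next row=LF[9]=5
  step 7: row=5, L[5]='n', prepend. Next row=LF[5]=8
  step 8: row=8, L[8]='g', prepend. Next row=LF[8]=6
  step 9: row=6, L[6]='a', prepend. Next row=LF[6]=4
  step 10: row=4, L[4]='m', prepend. Next row=LF[4]=7
Reversed output: magnetQVK$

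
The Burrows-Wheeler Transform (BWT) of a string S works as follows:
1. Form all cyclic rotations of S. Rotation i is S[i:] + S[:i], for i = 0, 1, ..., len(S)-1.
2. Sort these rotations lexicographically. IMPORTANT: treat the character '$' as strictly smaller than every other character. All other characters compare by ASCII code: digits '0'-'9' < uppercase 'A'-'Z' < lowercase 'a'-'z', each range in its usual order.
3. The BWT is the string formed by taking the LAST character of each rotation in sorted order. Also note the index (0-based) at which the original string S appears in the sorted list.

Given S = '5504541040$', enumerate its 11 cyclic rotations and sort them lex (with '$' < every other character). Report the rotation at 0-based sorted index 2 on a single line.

Answer: 040$5504541

Derivation:
All 11 rotations (rotation i = S[i:]+S[:i]):
  rot[0] = 5504541040$
  rot[1] = 504541040$5
  rot[2] = 04541040$55
  rot[3] = 4541040$550
  rot[4] = 541040$5504
  rot[5] = 41040$55045
  rot[6] = 1040$550454
  rot[7] = 040$5504541
  rot[8] = 40$55045410
  rot[9] = 0$550454104
  rot[10] = $5504541040
Sorted (with $ < everything):
  sorted[0] = $5504541040
  sorted[1] = 0$550454104
  sorted[2] = 040$5504541
  sorted[3] = 04541040$55
  sorted[4] = 1040$550454
  sorted[5] = 40$55045410
  sorted[6] = 41040$55045
  sorted[7] = 4541040$550
  sorted[8] = 504541040$5
  sorted[9] = 541040$5504
  sorted[10] = 5504541040$
sorted[2] = 040$5504541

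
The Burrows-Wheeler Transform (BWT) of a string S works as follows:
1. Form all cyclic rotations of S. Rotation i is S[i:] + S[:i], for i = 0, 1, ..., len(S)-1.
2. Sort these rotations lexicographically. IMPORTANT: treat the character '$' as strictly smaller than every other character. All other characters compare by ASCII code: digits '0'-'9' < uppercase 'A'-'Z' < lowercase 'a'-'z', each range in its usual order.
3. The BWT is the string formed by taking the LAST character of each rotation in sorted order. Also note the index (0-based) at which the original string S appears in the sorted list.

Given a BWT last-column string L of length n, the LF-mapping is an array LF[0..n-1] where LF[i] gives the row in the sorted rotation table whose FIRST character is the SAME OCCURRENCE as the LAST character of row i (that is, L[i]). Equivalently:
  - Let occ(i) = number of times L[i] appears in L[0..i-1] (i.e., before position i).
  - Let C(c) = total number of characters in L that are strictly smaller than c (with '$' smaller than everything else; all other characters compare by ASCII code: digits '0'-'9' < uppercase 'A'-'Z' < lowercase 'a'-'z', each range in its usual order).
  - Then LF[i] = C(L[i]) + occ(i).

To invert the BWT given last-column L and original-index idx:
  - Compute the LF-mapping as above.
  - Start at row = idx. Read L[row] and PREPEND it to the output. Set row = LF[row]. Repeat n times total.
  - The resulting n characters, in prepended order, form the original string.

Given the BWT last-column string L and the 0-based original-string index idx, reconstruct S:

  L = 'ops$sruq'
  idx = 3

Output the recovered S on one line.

Answer: qusrspo$

Derivation:
LF mapping: 1 2 5 0 6 4 7 3
Walk LF starting at row 3, prepending L[row]:
  step 1: row=3, L[3]='$', prepend. Next row=LF[3]=0
  step 2: row=0, L[0]='o', prepend. Next row=LF[0]=1
  step 3: row=1, L[1]='p', prepend. Next row=LF[1]=2
  step 4: row=2, L[2]='s', prepend. Next row=LF[2]=5
  step 5: row=5, L[5]='r', prepend. Next row=LF[5]=4
  step 6: row=4, L[4]='s', prepend. Next row=LF[4]=6
  step 7: row=6, L[6]='u', prepend. Next row=LF[6]=7
  step 8: row=7, L[7]='q', prepend. Next row=LF[7]=3
Reversed output: qusrspo$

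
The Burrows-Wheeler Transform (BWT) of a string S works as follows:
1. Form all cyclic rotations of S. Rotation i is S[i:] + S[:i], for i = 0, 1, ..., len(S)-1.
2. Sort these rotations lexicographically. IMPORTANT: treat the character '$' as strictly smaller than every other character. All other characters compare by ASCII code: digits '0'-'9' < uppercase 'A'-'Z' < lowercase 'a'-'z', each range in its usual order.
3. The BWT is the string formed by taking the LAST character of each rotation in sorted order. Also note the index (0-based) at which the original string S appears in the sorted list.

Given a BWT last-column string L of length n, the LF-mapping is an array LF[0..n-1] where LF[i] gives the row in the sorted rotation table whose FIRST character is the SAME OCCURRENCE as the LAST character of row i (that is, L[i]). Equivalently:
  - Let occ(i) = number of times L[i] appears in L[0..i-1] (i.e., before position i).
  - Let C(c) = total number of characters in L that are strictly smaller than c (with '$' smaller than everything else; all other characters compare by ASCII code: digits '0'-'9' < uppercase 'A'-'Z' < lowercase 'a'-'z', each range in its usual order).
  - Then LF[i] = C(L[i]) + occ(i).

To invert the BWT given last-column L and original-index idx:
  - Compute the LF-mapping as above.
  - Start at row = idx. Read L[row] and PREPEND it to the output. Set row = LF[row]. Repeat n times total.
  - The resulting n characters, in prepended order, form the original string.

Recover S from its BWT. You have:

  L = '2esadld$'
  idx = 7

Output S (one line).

Answer: saddle2$

Derivation:
LF mapping: 1 5 7 2 3 6 4 0
Walk LF starting at row 7, prepending L[row]:
  step 1: row=7, L[7]='$', prepend. Next row=LF[7]=0
  step 2: row=0, L[0]='2', prepend. Next row=LF[0]=1
  step 3: row=1, L[1]='e', prepend. Next row=LF[1]=5
  step 4: row=5, L[5]='l', prepend. Next row=LF[5]=6
  step 5: row=6, L[6]='d', prepend. Next row=LF[6]=4
  step 6: row=4, L[4]='d', prepend. Next row=LF[4]=3
  step 7: row=3, L[3]='a', prepend. Next row=LF[3]=2
  step 8: row=2, L[2]='s', prepend. Next row=LF[2]=7
Reversed output: saddle2$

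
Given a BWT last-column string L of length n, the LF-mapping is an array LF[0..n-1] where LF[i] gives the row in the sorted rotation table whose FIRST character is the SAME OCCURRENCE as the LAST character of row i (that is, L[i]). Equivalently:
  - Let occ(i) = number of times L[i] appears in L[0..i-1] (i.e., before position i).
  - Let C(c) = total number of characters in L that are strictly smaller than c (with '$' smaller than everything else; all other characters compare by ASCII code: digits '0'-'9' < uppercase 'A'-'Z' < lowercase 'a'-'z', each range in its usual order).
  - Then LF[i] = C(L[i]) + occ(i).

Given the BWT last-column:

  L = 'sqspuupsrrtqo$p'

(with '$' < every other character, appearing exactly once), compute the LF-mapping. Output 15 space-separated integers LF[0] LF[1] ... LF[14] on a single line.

Answer: 9 5 10 2 13 14 3 11 7 8 12 6 1 0 4

Derivation:
Char counts: '$':1, 'o':1, 'p':3, 'q':2, 'r':2, 's':3, 't':1, 'u':2
C (first-col start): C('$')=0, C('o')=1, C('p')=2, C('q')=5, C('r')=7, C('s')=9, C('t')=12, C('u')=13
L[0]='s': occ=0, LF[0]=C('s')+0=9+0=9
L[1]='q': occ=0, LF[1]=C('q')+0=5+0=5
L[2]='s': occ=1, LF[2]=C('s')+1=9+1=10
L[3]='p': occ=0, LF[3]=C('p')+0=2+0=2
L[4]='u': occ=0, LF[4]=C('u')+0=13+0=13
L[5]='u': occ=1, LF[5]=C('u')+1=13+1=14
L[6]='p': occ=1, LF[6]=C('p')+1=2+1=3
L[7]='s': occ=2, LF[7]=C('s')+2=9+2=11
L[8]='r': occ=0, LF[8]=C('r')+0=7+0=7
L[9]='r': occ=1, LF[9]=C('r')+1=7+1=8
L[10]='t': occ=0, LF[10]=C('t')+0=12+0=12
L[11]='q': occ=1, LF[11]=C('q')+1=5+1=6
L[12]='o': occ=0, LF[12]=C('o')+0=1+0=1
L[13]='$': occ=0, LF[13]=C('$')+0=0+0=0
L[14]='p': occ=2, LF[14]=C('p')+2=2+2=4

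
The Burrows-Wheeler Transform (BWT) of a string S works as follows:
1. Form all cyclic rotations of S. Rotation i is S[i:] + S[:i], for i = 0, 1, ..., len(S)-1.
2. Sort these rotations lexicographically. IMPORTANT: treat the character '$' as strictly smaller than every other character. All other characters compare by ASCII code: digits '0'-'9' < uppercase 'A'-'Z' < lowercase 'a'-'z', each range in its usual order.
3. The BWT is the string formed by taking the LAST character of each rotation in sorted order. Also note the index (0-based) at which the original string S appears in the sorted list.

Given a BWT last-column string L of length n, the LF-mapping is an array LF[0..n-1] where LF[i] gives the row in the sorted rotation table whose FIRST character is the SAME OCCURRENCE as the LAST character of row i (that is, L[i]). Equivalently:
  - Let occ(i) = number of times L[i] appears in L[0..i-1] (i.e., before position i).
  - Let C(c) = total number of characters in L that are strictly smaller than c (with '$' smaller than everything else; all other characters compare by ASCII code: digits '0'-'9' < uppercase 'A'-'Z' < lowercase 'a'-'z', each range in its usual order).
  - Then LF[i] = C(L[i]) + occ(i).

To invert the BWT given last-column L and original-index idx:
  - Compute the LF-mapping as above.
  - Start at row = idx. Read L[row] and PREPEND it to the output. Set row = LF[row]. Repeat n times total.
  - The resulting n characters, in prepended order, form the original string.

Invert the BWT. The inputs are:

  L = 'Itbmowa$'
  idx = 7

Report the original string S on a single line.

LF mapping: 1 6 3 4 5 7 2 0
Walk LF starting at row 7, prepending L[row]:
  step 1: row=7, L[7]='$', prepend. Next row=LF[7]=0
  step 2: row=0, L[0]='I', prepend. Next row=LF[0]=1
  step 3: row=1, L[1]='t', prepend. Next row=LF[1]=6
  step 4: row=6, L[6]='a', prepend. Next row=LF[6]=2
  step 5: row=2, L[2]='b', prepend. Next row=LF[2]=3
  step 6: row=3, L[3]='m', prepend. Next row=LF[3]=4
  step 7: row=4, L[4]='o', prepend. Next row=LF[4]=5
  step 8: row=5, L[5]='w', prepend. Next row=LF[5]=7
Reversed output: wombatI$

Answer: wombatI$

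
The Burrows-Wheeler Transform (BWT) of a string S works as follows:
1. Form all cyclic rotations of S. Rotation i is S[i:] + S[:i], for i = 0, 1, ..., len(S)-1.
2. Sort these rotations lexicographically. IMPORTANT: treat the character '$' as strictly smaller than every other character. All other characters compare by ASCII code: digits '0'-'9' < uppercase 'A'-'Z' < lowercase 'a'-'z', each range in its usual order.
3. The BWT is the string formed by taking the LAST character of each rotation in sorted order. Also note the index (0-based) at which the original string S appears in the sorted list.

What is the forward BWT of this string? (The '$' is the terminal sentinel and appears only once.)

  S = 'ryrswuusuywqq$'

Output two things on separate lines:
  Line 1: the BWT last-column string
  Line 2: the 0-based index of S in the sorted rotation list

Answer: qqwy$uruwsysru
4

Derivation:
All 14 rotations (rotation i = S[i:]+S[:i]):
  rot[0] = ryrswuusuywqq$
  rot[1] = yrswuusuywqq$r
  rot[2] = rswuusuywqq$ry
  rot[3] = swuusuywqq$ryr
  rot[4] = wuusuywqq$ryrs
  rot[5] = uusuywqq$ryrsw
  rot[6] = usuywqq$ryrswu
  rot[7] = suywqq$ryrswuu
  rot[8] = uywqq$ryrswuus
  rot[9] = ywqq$ryrswuusu
  rot[10] = wqq$ryrswuusuy
  rot[11] = qq$ryrswuusuyw
  rot[12] = q$ryrswuusuywq
  rot[13] = $ryrswuusuywqq
Sorted (with $ < everything):
  sorted[0] = $ryrswuusuywqq  (last char: 'q')
  sorted[1] = q$ryrswuusuywq  (last char: 'q')
  sorted[2] = qq$ryrswuusuyw  (last char: 'w')
  sorted[3] = rswuusuywqq$ry  (last char: 'y')
  sorted[4] = ryrswuusuywqq$  (last char: '$')
  sorted[5] = suywqq$ryrswuu  (last char: 'u')
  sorted[6] = swuusuywqq$ryr  (last char: 'r')
  sorted[7] = usuywqq$ryrswu  (last char: 'u')
  sorted[8] = uusuywqq$ryrsw  (last char: 'w')
  sorted[9] = uywqq$ryrswuus  (last char: 's')
  sorted[10] = wqq$ryrswuusuy  (last char: 'y')
  sorted[11] = wuusuywqq$ryrs  (last char: 's')
  sorted[12] = yrswuusuywqq$r  (last char: 'r')
  sorted[13] = ywqq$ryrswuusu  (last char: 'u')
Last column: qqwy$uruwsysru
Original string S is at sorted index 4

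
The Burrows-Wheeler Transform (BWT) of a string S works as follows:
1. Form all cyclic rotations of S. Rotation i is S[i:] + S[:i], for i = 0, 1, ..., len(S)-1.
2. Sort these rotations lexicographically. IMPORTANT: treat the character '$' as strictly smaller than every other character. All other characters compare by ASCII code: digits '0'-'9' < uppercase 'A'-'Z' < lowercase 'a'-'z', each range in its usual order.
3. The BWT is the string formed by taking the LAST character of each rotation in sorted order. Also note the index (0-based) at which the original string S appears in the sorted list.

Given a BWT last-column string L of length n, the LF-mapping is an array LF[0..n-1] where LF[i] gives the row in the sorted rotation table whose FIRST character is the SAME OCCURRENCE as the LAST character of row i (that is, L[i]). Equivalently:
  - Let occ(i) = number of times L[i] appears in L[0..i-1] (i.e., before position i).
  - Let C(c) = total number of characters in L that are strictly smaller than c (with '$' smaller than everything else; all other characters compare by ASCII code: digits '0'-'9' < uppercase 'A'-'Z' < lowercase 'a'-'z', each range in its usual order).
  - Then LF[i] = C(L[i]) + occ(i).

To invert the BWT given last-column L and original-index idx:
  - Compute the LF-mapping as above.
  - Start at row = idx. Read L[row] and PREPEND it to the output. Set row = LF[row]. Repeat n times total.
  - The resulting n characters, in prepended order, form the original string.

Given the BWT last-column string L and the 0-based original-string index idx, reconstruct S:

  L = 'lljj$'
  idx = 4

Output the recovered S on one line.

LF mapping: 3 4 1 2 0
Walk LF starting at row 4, prepending L[row]:
  step 1: row=4, L[4]='$', prepend. Next row=LF[4]=0
  step 2: row=0, L[0]='l', prepend. Next row=LF[0]=3
  step 3: row=3, L[3]='j', prepend. Next row=LF[3]=2
  step 4: row=2, L[2]='j', prepend. Next row=LF[2]=1
  step 5: row=1, L[1]='l', prepend. Next row=LF[1]=4
Reversed output: ljjl$

Answer: ljjl$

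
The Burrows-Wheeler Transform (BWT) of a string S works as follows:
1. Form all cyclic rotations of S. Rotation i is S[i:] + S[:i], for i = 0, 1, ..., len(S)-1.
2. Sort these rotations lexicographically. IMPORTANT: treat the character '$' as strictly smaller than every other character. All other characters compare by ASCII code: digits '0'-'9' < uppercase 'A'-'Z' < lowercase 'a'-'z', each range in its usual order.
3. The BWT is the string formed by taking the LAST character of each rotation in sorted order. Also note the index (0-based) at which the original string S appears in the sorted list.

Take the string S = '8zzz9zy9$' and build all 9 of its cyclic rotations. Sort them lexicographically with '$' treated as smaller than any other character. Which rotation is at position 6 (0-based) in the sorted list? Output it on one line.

Answer: zy9$8zzz9

Derivation:
All 9 rotations (rotation i = S[i:]+S[:i]):
  rot[0] = 8zzz9zy9$
  rot[1] = zzz9zy9$8
  rot[2] = zz9zy9$8z
  rot[3] = z9zy9$8zz
  rot[4] = 9zy9$8zzz
  rot[5] = zy9$8zzz9
  rot[6] = y9$8zzz9z
  rot[7] = 9$8zzz9zy
  rot[8] = $8zzz9zy9
Sorted (with $ < everything):
  sorted[0] = $8zzz9zy9
  sorted[1] = 8zzz9zy9$
  sorted[2] = 9$8zzz9zy
  sorted[3] = 9zy9$8zzz
  sorted[4] = y9$8zzz9z
  sorted[5] = z9zy9$8zz
  sorted[6] = zy9$8zzz9
  sorted[7] = zz9zy9$8z
  sorted[8] = zzz9zy9$8
sorted[6] = zy9$8zzz9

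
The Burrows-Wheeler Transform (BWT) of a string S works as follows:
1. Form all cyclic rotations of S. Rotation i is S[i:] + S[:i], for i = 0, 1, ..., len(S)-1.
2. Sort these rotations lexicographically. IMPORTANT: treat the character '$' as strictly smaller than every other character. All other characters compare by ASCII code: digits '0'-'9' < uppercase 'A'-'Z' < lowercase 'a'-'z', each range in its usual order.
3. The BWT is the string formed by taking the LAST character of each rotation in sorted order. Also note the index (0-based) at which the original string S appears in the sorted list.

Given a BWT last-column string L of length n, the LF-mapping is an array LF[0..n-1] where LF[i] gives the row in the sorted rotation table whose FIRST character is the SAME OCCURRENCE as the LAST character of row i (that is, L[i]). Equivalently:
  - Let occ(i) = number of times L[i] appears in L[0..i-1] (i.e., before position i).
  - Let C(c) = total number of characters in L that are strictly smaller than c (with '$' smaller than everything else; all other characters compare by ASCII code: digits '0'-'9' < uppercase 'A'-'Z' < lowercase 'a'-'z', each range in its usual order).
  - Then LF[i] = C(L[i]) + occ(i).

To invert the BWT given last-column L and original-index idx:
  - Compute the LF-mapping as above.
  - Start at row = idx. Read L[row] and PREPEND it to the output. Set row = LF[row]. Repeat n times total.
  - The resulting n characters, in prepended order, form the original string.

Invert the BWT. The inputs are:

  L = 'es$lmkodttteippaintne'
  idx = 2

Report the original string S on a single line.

LF mapping: 3 16 0 9 10 8 13 2 17 18 19 4 6 14 15 1 7 11 20 12 5
Walk LF starting at row 2, prepending L[row]:
  step 1: row=2, L[2]='$', prepend. Next row=LF[2]=0
  step 2: row=0, L[0]='e', prepend. Next row=LF[0]=3
  step 3: row=3, L[3]='l', prepend. Next row=LF[3]=9
  step 4: row=9, L[9]='t', prepend. Next row=LF[9]=18
  step 5: row=18, L[18]='t', prepend. Next row=LF[18]=20
  step 6: row=20, L[20]='e', prepend. Next row=LF[20]=5
  step 7: row=5, L[5]='k', prepend. Next row=LF[5]=8
  step 8: row=8, L[8]='t', prepend. Next row=LF[8]=17
  step 9: row=17, L[17]='n', prepend. Next row=LF[17]=11
  step 10: row=11, L[11]='e', prepend. Next row=LF[11]=4
  step 11: row=4, L[4]='m', prepend. Next row=LF[4]=10
  step 12: row=10, L[10]='t', prepend. Next row=LF[10]=19
  step 13: row=19, L[19]='n', prepend. Next row=LF[19]=12
  step 14: row=12, L[12]='i', prepend. Next row=LF[12]=6
  step 15: row=6, L[6]='o', prepend. Next row=LF[6]=13
  step 16: row=13, L[13]='p', prepend. Next row=LF[13]=14
  step 17: row=14, L[14]='p', prepend. Next row=LF[14]=15
  step 18: row=15, L[15]='a', prepend. Next row=LF[15]=1
  step 19: row=1, L[1]='s', prepend. Next row=LF[1]=16
  step 20: row=16, L[16]='i', prepend. Next row=LF[16]=7
  step 21: row=7, L[7]='d', prepend. Next row=LF[7]=2
Reversed output: disappointmentkettle$

Answer: disappointmentkettle$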